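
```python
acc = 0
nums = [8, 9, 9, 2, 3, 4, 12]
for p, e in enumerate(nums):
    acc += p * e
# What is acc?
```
Trace:
  acc=0
  acc=0, p=0, e=8
  acc=9, p=1, e=9
  acc=27, p=2, e=9
  acc=33, p=3, e=2
  acc=45, p=4, e=3
  acc=65, p=5, e=4
  acc=137, p=6, e=12

Final answer: 137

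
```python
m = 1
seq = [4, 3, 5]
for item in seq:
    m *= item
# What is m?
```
Trace:
  m=1
  m=4, item=4
  m=12, item=3
  m=60, item=5

Final answer: 60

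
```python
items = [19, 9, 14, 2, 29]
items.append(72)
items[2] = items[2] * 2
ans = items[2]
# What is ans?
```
Trace:
  items=[19, 9, 14, 2, 29]
  items=[19, 9, 14, 2, 29, 72]
  items=[19, 9, 28, 2, 29, 72]
  items=[19, 9, 28, 2, 29, 72], ans=28

Final answer: 28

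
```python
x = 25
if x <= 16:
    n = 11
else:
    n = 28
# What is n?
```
Trace:
  x=25
  x=25, n=28

Final answer: 28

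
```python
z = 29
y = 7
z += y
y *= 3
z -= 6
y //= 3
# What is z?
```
Trace:
  z=29
  z=29, y=7
  z=36, y=7
  z=36, y=21
  z=30, y=21
  z=30, y=7

Final answer: 30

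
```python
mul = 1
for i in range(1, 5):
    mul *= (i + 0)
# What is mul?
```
Trace:
  mul=1
  mul=1, i=1
  mul=2, i=2
  mul=6, i=3
  mul=24, i=4

Final answer: 24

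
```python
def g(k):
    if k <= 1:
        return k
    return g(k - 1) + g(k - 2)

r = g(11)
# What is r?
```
Call trace (a repeated sub-call is expanded the first time; later identical calls just restate its return value):
g(k=11)
  g(k=10)
    g(k=9)
      g(k=8)
        g(k=7)
          g(k=6)
            g(k=5)
              g(k=4)
                g(k=3)
                  g(k=2)
                    g(k=1)
                    -> return 1
                    g(k=0)
                    -> return 0
                  -> return 1
                  g(k=1)
                  -> return 1
                -> return 2
                g(k=2) -> return 1  (same call as traced above)
              -> return 3
              g(k=3) -> return 2  (same call as traced above)
            -> return 5
            g(k=4) -> return 3  (same call as traced above)
          -> return 8
          g(k=5) -> return 5  (same call as traced above)
        -> return 13
        g(k=6) -> return 8  (same call as traced above)
      -> return 21
      g(k=7) -> return 13  (same call as traced above)
    -> return 34
    g(k=8) -> return 21  (same call as traced above)
  -> return 55
  g(k=9) -> return 34  (same call as traced above)
-> return 89

Final answer: 89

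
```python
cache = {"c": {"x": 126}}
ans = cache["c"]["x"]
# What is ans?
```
Trace:
  cache={'c': {'x': 126}}
  cache={'c': {'x': 126}}, ans=126

Final answer: 126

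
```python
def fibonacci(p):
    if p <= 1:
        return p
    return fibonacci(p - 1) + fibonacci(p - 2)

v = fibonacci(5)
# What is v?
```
Call trace (a repeated sub-call is expanded the first time; later identical calls just restate its return value):
fibonacci(p=5)
  fibonacci(p=4)
    fibonacci(p=3)
      fibonacci(p=2)
        fibonacci(p=1)
        -> return 1
        fibonacci(p=0)
        -> return 0
      -> return 1
      fibonacci(p=1)
      -> return 1
    -> return 2
    fibonacci(p=2) -> return 1  (same call as traced above)
  -> return 3
  fibonacci(p=3) -> return 2  (same call as traced above)
-> return 5

Final answer: 5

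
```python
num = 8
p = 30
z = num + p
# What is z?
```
Trace:
  num=8
  num=8, p=30
  num=8, p=30, z=38

Final answer: 38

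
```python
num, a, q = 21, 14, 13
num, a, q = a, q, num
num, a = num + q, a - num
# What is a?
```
Trace:
  num=21, a=14, q=13
  num=14, a=13, q=21
  num=35, a=-1, q=21

Final answer: -1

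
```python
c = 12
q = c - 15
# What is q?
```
Trace:
  c=12
  c=12, q=-3

Final answer: -3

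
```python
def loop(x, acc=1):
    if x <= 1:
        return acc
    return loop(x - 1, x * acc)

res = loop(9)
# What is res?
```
Call trace:
loop(x=9, acc=1)
  loop(x=8, acc=9)
    loop(x=7, acc=72)
      loop(x=6, acc=504)
        loop(x=5, acc=3024)
          loop(x=4, acc=15120)
            loop(x=3, acc=60480)
              loop(x=2, acc=181440)
                loop(x=1, acc=362880)
                -> return 362880
              -> return 362880
            -> return 362880
          -> return 362880
        -> return 362880
      -> return 362880
    -> return 362880
  -> return 362880
-> return 362880

Final answer: 362880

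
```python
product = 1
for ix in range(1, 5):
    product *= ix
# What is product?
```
Trace:
  product=1
  product=1, ix=1
  product=2, ix=2
  product=6, ix=3
  product=24, ix=4

Final answer: 24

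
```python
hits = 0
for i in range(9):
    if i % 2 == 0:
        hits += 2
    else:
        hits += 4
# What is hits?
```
Trace:
  hits=0
  hits=2, i=0
  hits=6, i=1
  hits=8, i=2
  hits=12, i=3
  hits=14, i=4
  hits=18, i=5
  hits=20, i=6
  hits=24, i=7
  hits=26, i=8

Final answer: 26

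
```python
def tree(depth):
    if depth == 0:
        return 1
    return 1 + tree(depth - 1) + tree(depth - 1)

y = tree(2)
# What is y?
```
Call trace (a repeated sub-call is expanded the first time; later identical calls just restate its return value):
tree(depth=2)
  tree(depth=1)
    tree(depth=0)
    -> return 1
    tree(depth=0)
    -> return 1
  -> return 3
  tree(depth=1) -> return 3  (same call as traced above)
-> return 7

Final answer: 7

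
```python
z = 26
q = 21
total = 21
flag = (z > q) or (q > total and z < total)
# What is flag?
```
Trace:
  z=26
  z=26, q=21
  z=26, q=21, total=21
  z=26, q=21, total=21, flag=True

Final answer: True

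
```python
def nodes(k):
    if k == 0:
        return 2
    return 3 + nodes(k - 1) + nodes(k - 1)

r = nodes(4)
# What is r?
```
Call trace (a repeated sub-call is expanded the first time; later identical calls just restate its return value):
nodes(k=4)
  nodes(k=3)
    nodes(k=2)
      nodes(k=1)
        nodes(k=0)
        -> return 2
        nodes(k=0)
        -> return 2
      -> return 7
      nodes(k=1) -> return 7  (same call as traced above)
    -> return 17
    nodes(k=2) -> return 17  (same call as traced above)
  -> return 37
  nodes(k=3) -> return 37  (same call as traced above)
-> return 77

Final answer: 77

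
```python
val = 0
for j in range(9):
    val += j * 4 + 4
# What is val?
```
Trace:
  val=0
  val=4, j=0
  val=12, j=1
  val=24, j=2
  val=40, j=3
  val=60, j=4
  val=84, j=5
  val=112, j=6
  val=144, j=7
  val=180, j=8

Final answer: 180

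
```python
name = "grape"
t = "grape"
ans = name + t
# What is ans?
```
Trace:
  name='grape'
  name='grape', t='grape'
  name='grape', t='grape', ans='grapegrape'

Final answer: 'grapegrape'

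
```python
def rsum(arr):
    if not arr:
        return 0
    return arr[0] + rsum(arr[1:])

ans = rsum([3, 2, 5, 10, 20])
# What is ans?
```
Call trace:
rsum(arr=[3, 2, 5, 10, 20])
  rsum(arr=[2, 5, 10, 20])
    rsum(arr=[5, 10, 20])
      rsum(arr=[10, 20])
        rsum(arr=[20])
          rsum(arr=[])
          -> return 0
        -> return 20
      -> return 30
    -> return 35
  -> return 37
-> return 40

Final answer: 40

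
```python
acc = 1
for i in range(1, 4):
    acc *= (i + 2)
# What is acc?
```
Trace:
  acc=1
  acc=3, i=1
  acc=12, i=2
  acc=60, i=3

Final answer: 60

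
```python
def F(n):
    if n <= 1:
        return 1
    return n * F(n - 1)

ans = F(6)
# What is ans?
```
Call trace:
F(n=6)
  F(n=5)
    F(n=4)
      F(n=3)
        F(n=2)
          F(n=1)
          -> return 1
        -> return 2
      -> return 6
    -> return 24
  -> return 120
-> return 720

Final answer: 720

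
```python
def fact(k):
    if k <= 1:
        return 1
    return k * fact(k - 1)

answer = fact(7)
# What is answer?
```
Call trace:
fact(k=7)
  fact(k=6)
    fact(k=5)
      fact(k=4)
        fact(k=3)
          fact(k=2)
            fact(k=1)
            -> return 1
          -> return 2
        -> return 6
      -> return 24
    -> return 120
  -> return 720
-> return 5040

Final answer: 5040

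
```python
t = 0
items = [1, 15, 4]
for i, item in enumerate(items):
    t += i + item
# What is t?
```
Trace:
  t=0
  t=1, i=0, item=1
  t=17, i=1, item=15
  t=23, i=2, item=4

Final answer: 23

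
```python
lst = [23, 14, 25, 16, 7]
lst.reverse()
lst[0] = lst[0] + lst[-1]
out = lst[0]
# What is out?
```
Trace:
  lst=[23, 14, 25, 16, 7]
  lst=[7, 16, 25, 14, 23]
  lst=[30, 16, 25, 14, 23]
  lst=[30, 16, 25, 14, 23], out=30

Final answer: 30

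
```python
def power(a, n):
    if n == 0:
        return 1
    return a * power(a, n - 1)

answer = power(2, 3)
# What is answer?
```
Call trace:
power(a=2, n=3)
  power(a=2, n=2)
    power(a=2, n=1)
      power(a=2, n=0)
      -> return 1
    -> return 2
  -> return 4
-> return 8

Final answer: 8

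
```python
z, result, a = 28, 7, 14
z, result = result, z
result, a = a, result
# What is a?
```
Trace:
  z=28, result=7, a=14
  z=7, result=28, a=14
  z=7, result=14, a=28

Final answer: 28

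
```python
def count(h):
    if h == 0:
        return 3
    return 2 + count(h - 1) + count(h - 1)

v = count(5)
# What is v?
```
Call trace (a repeated sub-call is expanded the first time; later identical calls just restate its return value):
count(h=5)
  count(h=4)
    count(h=3)
      count(h=2)
        count(h=1)
          count(h=0)
          -> return 3
          count(h=0)
          -> return 3
        -> return 8
        count(h=1) -> return 8  (same call as traced above)
      -> return 18
      count(h=2) -> return 18  (same call as traced above)
    -> return 38
    count(h=3) -> return 38  (same call as traced above)
  -> return 78
  count(h=4) -> return 78  (same call as traced above)
-> return 158

Final answer: 158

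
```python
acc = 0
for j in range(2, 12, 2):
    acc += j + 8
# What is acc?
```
Trace:
  acc=0
  acc=10, j=2
  acc=22, j=4
  acc=36, j=6
  acc=52, j=8
  acc=70, j=10

Final answer: 70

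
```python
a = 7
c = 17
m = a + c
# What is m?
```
Trace:
  a=7
  a=7, c=17
  a=7, c=17, m=24

Final answer: 24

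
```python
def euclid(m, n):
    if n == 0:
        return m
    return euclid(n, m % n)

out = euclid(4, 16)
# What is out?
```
Call trace:
euclid(m=4, n=16)
  euclid(m=16, n=4)
    euclid(m=4, n=0)
    -> return 4
  -> return 4
-> return 4

Final answer: 4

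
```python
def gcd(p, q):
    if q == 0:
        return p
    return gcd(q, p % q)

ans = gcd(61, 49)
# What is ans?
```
Call trace:
gcd(p=61, q=49)
  gcd(p=49, q=12)
    gcd(p=12, q=1)
      gcd(p=1, q=0)
      -> return 1
    -> return 1
  -> return 1
-> return 1

Final answer: 1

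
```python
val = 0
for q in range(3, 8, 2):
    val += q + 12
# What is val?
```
Trace:
  val=0
  val=15, q=3
  val=32, q=5
  val=51, q=7

Final answer: 51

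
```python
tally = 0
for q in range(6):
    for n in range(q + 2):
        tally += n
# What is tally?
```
Trace:
  tally=0
  tally=0, q=0, n=0
  tally=1, q=0, n=1
  tally=1, q=1, n=0
  tally=2, q=1, n=1
  tally=4, q=1, n=2
  tally=4, q=2, n=0
  tally=5, q=2, n=1
  tally=7, q=2, n=2
  tally=10, q=2, n=3
  tally=10, q=3, n=0
  tally=11, q=3, n=1
  tally=13, q=3, n=2
  tally=16, q=3, n=3
  tally=20, q=3, n=4
  tally=20, q=4, n=0
  tally=21, q=4, n=1
  tally=23, q=4, n=2
  tally=26, q=4, n=3
  tally=30, q=4, n=4
  tally=35, q=4, n=5
  tally=35, q=5, n=0
  tally=36, q=5, n=1
  tally=38, q=5, n=2
  tally=41, q=5, n=3
  tally=45, q=5, n=4
  tally=50, q=5, n=5
  tally=56, q=5, n=6

Final answer: 56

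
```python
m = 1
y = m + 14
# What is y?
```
Trace:
  m=1
  m=1, y=15

Final answer: 15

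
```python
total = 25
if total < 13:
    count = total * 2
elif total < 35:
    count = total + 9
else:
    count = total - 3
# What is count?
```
Trace:
  total=25
  total=25, count=34

Final answer: 34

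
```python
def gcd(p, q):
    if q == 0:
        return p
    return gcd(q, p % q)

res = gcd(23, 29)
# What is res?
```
Call trace:
gcd(p=23, q=29)
  gcd(p=29, q=23)
    gcd(p=23, q=6)
      gcd(p=6, q=5)
        gcd(p=5, q=1)
          gcd(p=1, q=0)
          -> return 1
        -> return 1
      -> return 1
    -> return 1
  -> return 1
-> return 1

Final answer: 1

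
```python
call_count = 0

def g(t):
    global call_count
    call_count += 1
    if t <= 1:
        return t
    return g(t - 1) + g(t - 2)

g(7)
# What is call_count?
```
Call trace (a repeated sub-call is expanded the first time; later identical calls just restate its return value):
g(t=7)
  g(t=6)
    g(t=5)
      g(t=4)
        g(t=3)
          g(t=2)
            g(t=1)
            -> return 1
            g(t=0)
            -> return 0
          -> return 1
          g(t=1)
          -> return 1
        -> return 2
        g(t=2) -> return 1  (same call as traced above)
      -> return 3
      g(t=3) -> return 2  (same call as traced above)
    -> return 5
    g(t=4) -> return 3  (same call as traced above)
  -> return 8
  g(t=5) -> return 5  (same call as traced above)
-> return 13

call_count is incremented once per call, so count the calls in each subtree. Let C(t) = number of calls made by g(t).
C(0) = C(1) = 1 (base case, no recursion); C(t) = 1 + C(t - 1) + C(t - 2) otherwise.
C(2) = 1 + C(1) + C(0) = 1 + 1 + 1 = 3
C(3) = 1 + C(2) + C(1) = 1 + 3 + 1 = 5
C(4) = 1 + C(3) + C(2) = 1 + 5 + 3 = 9
C(5) = 1 + C(4) + C(3) = 1 + 9 + 5 = 15
C(6) = 1 + C(5) + C(4) = 1 + 15 + 9 = 25
C(7) = 1 + C(6) + C(5) = 1 + 25 + 15 = 41
call_count = C(7) = 41

Final answer: 41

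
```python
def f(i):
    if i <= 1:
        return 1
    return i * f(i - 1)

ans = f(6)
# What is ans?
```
Call trace:
f(i=6)
  f(i=5)
    f(i=4)
      f(i=3)
        f(i=2)
          f(i=1)
          -> return 1
        -> return 2
      -> return 6
    -> return 24
  -> return 120
-> return 720

Final answer: 720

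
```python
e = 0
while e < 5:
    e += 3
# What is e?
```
Trace:
  e=0
  e=3
  e=6

Final answer: 6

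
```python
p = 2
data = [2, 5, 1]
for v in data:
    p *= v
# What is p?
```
Trace:
  p=2
  p=4, v=2
  p=20, v=5
  p=20, v=1

Final answer: 20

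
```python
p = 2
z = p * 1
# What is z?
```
Trace:
  p=2
  p=2, z=2

Final answer: 2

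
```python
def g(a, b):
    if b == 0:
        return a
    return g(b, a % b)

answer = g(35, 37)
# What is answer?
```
Call trace:
g(a=35, b=37)
  g(a=37, b=35)
    g(a=35, b=2)
      g(a=2, b=1)
        g(a=1, b=0)
        -> return 1
      -> return 1
    -> return 1
  -> return 1
-> return 1

Final answer: 1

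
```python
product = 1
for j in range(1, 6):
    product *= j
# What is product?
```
Trace:
  product=1
  product=1, j=1
  product=2, j=2
  product=6, j=3
  product=24, j=4
  product=120, j=5

Final answer: 120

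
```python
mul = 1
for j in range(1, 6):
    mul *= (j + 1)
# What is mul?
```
Trace:
  mul=1
  mul=2, j=1
  mul=6, j=2
  mul=24, j=3
  mul=120, j=4
  mul=720, j=5

Final answer: 720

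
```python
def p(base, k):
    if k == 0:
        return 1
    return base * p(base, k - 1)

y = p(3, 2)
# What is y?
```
Call trace:
p(base=3, k=2)
  p(base=3, k=1)
    p(base=3, k=0)
    -> return 1
  -> return 3
-> return 9

Final answer: 9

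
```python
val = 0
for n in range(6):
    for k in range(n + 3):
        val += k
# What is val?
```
Trace:
  val=0
  val=0, n=0, k=0
  val=1, n=0, k=1
  val=3, n=0, k=2
  val=3, n=1, k=0
  val=4, n=1, k=1
  val=6, n=1, k=2
  val=9, n=1, k=3
  val=9, n=2, k=0
  val=10, n=2, k=1
  val=12, n=2, k=2
  val=15, n=2, k=3
  val=19, n=2, k=4
  val=19, n=3, k=0
  val=20, n=3, k=1
  val=22, n=3, k=2
  val=25, n=3, k=3
  val=29, n=3, k=4
  val=34, n=3, k=5
  val=34, n=4, k=0
  val=35, n=4, k=1
  val=37, n=4, k=2
  val=40, n=4, k=3
  val=44, n=4, k=4
  val=49, n=4, k=5
  val=55, n=4, k=6
  val=55, n=5, k=0
  val=56, n=5, k=1
  val=58, n=5, k=2
  val=61, n=5, k=3
  val=65, n=5, k=4
  val=70, n=5, k=5
  val=76, n=5, k=6
  val=83, n=5, k=7

Final answer: 83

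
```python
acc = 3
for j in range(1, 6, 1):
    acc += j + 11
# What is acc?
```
Trace:
  acc=3
  acc=15, j=1
  acc=28, j=2
  acc=42, j=3
  acc=57, j=4
  acc=73, j=5

Final answer: 73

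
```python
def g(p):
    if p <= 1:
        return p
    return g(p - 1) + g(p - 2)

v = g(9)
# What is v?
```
Call trace (a repeated sub-call is expanded the first time; later identical calls just restate its return value):
g(p=9)
  g(p=8)
    g(p=7)
      g(p=6)
        g(p=5)
          g(p=4)
            g(p=3)
              g(p=2)
                g(p=1)
                -> return 1
                g(p=0)
                -> return 0
              -> return 1
              g(p=1)
              -> return 1
            -> return 2
            g(p=2) -> return 1  (same call as traced above)
          -> return 3
          g(p=3) -> return 2  (same call as traced above)
        -> return 5
        g(p=4) -> return 3  (same call as traced above)
      -> return 8
      g(p=5) -> return 5  (same call as traced above)
    -> return 13
    g(p=6) -> return 8  (same call as traced above)
  -> return 21
  g(p=7) -> return 13  (same call as traced above)
-> return 34

Final answer: 34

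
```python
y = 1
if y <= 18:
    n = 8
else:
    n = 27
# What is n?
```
Trace:
  y=1
  y=1, n=8

Final answer: 8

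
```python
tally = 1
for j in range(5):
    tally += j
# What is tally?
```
Trace:
  tally=1
  tally=1, j=0
  tally=2, j=1
  tally=4, j=2
  tally=7, j=3
  tally=11, j=4

Final answer: 11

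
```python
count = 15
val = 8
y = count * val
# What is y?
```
Trace:
  count=15
  count=15, val=8
  count=15, val=8, y=120

Final answer: 120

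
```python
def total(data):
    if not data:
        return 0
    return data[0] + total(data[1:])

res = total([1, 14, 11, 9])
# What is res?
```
Call trace:
total(data=[1, 14, 11, 9])
  total(data=[14, 11, 9])
    total(data=[11, 9])
      total(data=[9])
        total(data=[])
        -> return 0
      -> return 9
    -> return 20
  -> return 34
-> return 35

Final answer: 35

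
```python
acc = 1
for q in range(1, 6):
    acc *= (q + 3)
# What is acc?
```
Trace:
  acc=1
  acc=4, q=1
  acc=20, q=2
  acc=120, q=3
  acc=840, q=4
  acc=6720, q=5

Final answer: 6720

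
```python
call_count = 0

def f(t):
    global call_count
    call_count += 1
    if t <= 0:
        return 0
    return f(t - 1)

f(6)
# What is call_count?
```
Call trace:
f(t=6)
  f(t=5)
    f(t=4)
      f(t=3)
        f(t=2)
          f(t=1)
            f(t=0)
            -> return 0
          -> return 0
        -> return 0
      -> return 0
    -> return 0
  -> return 0
-> return 0

call_count is incremented once per call. f is entered once for each t = 6, 5, 4, 3, 2, 1, 0 (the t <= 0 call returns without recursing), i.e. 6 + 1 calls.
call_count = 7

Final answer: 7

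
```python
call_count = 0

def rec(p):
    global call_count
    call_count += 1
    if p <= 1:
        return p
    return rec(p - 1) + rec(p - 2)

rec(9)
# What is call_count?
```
Call trace (a repeated sub-call is expanded the first time; later identical calls just restate its return value):
rec(p=9)
  rec(p=8)
    rec(p=7)
      rec(p=6)
        rec(p=5)
          rec(p=4)
            rec(p=3)
              rec(p=2)
                rec(p=1)
                -> return 1
                rec(p=0)
                -> return 0
              -> return 1
              rec(p=1)
              -> return 1
            -> return 2
            rec(p=2) -> return 1  (same call as traced above)
          -> return 3
          rec(p=3) -> return 2  (same call as traced above)
        -> return 5
        rec(p=4) -> return 3  (same call as traced above)
      -> return 8
      rec(p=5) -> return 5  (same call as traced above)
    -> return 13
    rec(p=6) -> return 8  (same call as traced above)
  -> return 21
  rec(p=7) -> return 13  (same call as traced above)
-> return 34

call_count is incremented once per call, so count the calls in each subtree. Let C(p) = number of calls made by rec(p).
C(0) = C(1) = 1 (base case, no recursion); C(p) = 1 + C(p - 1) + C(p - 2) otherwise.
C(2) = 1 + C(1) + C(0) = 1 + 1 + 1 = 3
C(3) = 1 + C(2) + C(1) = 1 + 3 + 1 = 5
C(4) = 1 + C(3) + C(2) = 1 + 5 + 3 = 9
C(5) = 1 + C(4) + C(3) = 1 + 9 + 5 = 15
C(6) = 1 + C(5) + C(4) = 1 + 15 + 9 = 25
C(7) = 1 + C(6) + C(5) = 1 + 25 + 15 = 41
C(8) = 1 + C(7) + C(6) = 1 + 41 + 25 = 67
C(9) = 1 + C(8) + C(7) = 1 + 67 + 41 = 109
call_count = C(9) = 109

Final answer: 109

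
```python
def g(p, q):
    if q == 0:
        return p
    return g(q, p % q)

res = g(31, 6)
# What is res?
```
Call trace:
g(p=31, q=6)
  g(p=6, q=1)
    g(p=1, q=0)
    -> return 1
  -> return 1
-> return 1

Final answer: 1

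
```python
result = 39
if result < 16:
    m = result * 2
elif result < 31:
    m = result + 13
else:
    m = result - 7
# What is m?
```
Trace:
  result=39
  result=39, m=32

Final answer: 32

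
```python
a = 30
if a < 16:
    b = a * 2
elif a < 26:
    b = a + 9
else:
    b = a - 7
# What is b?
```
Trace:
  a=30
  a=30, b=23

Final answer: 23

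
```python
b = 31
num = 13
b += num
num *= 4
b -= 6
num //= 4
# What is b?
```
Trace:
  b=31
  b=31, num=13
  b=44, num=13
  b=44, num=52
  b=38, num=52
  b=38, num=13

Final answer: 38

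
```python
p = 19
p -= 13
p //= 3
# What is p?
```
Trace:
  p=19
  p=6
  p=2

Final answer: 2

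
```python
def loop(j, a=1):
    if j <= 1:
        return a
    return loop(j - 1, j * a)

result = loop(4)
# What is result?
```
Call trace:
loop(j=4, a=1)
  loop(j=3, a=4)
    loop(j=2, a=12)
      loop(j=1, a=24)
      -> return 24
    -> return 24
  -> return 24
-> return 24

Final answer: 24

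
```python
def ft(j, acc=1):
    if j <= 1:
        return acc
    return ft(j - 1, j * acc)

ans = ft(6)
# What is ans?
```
Call trace:
ft(j=6, acc=1)
  ft(j=5, acc=6)
    ft(j=4, acc=30)
      ft(j=3, acc=120)
        ft(j=2, acc=360)
          ft(j=1, acc=720)
          -> return 720
        -> return 720
      -> return 720
    -> return 720
  -> return 720
-> return 720

Final answer: 720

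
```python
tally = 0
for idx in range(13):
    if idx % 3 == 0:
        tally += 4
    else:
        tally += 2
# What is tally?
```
Trace:
  tally=0
  tally=4, idx=0
  tally=6, idx=1
  tally=8, idx=2
  tally=12, idx=3
  tally=14, idx=4
  tally=16, idx=5
  tally=20, idx=6
  tally=22, idx=7
  tally=24, idx=8
  tally=28, idx=9
  tally=30, idx=10
  tally=32, idx=11
  tally=36, idx=12

Final answer: 36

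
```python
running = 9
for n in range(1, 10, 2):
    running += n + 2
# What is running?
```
Trace:
  running=9
  running=12, n=1
  running=17, n=3
  running=24, n=5
  running=33, n=7
  running=44, n=9

Final answer: 44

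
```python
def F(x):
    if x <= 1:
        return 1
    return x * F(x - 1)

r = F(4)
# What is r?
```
Call trace:
F(x=4)
  F(x=3)
    F(x=2)
      F(x=1)
      -> return 1
    -> return 2
  -> return 6
-> return 24

Final answer: 24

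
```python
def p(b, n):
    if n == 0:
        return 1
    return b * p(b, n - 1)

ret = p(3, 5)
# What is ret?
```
Call trace:
p(b=3, n=5)
  p(b=3, n=4)
    p(b=3, n=3)
      p(b=3, n=2)
        p(b=3, n=1)
          p(b=3, n=0)
          -> return 1
        -> return 3
      -> return 9
    -> return 27
  -> return 81
-> return 243

Final answer: 243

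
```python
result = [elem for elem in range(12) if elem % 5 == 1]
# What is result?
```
Trace:
  elem=0
  elem=1
  elem=2
  elem=3
  elem=4
  elem=5
  elem=6
  elem=7
  elem=8
  elem=9
  elem=10
  elem=11
  result=[1, 6, 11]

Final answer: [1, 6, 11]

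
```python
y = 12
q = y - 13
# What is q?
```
Trace:
  y=12
  y=12, q=-1

Final answer: -1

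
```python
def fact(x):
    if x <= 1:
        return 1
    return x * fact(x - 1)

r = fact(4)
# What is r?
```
Call trace:
fact(x=4)
  fact(x=3)
    fact(x=2)
      fact(x=1)
      -> return 1
    -> return 2
  -> return 6
-> return 24

Final answer: 24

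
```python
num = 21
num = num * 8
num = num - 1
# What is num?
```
Trace:
  num=21
  num=168
  num=167

Final answer: 167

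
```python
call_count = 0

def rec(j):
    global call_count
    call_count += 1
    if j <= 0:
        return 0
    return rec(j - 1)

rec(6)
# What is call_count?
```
Call trace:
rec(j=6)
  rec(j=5)
    rec(j=4)
      rec(j=3)
        rec(j=2)
          rec(j=1)
            rec(j=0)
            -> return 0
          -> return 0
        -> return 0
      -> return 0
    -> return 0
  -> return 0
-> return 0

call_count is incremented once per call. rec is entered once for each j = 6, 5, 4, 3, 2, 1, 0 (the j <= 0 call returns without recursing), i.e. 6 + 1 calls.
call_count = 7

Final answer: 7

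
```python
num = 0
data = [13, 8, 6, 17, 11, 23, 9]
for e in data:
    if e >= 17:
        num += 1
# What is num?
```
Trace:
  num=0
  num=0, e=13
  num=0, e=8
  num=0, e=6
  num=1, e=17
  num=1, e=11
  num=2, e=23
  num=2, e=9

Final answer: 2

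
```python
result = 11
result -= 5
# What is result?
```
Trace:
  result=11
  result=6

Final answer: 6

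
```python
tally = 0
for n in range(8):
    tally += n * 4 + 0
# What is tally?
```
Trace:
  tally=0
  tally=0, n=0
  tally=4, n=1
  tally=12, n=2
  tally=24, n=3
  tally=40, n=4
  tally=60, n=5
  tally=84, n=6
  tally=112, n=7

Final answer: 112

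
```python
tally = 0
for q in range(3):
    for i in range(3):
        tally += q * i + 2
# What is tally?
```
Trace:
  tally=0
  tally=2, q=0, i=0
  tally=4, q=0, i=1
  tally=6, q=0, i=2
  tally=8, q=1, i=0
  tally=11, q=1, i=1
  tally=15, q=1, i=2
  tally=17, q=2, i=0
  tally=21, q=2, i=1
  tally=27, q=2, i=2

Final answer: 27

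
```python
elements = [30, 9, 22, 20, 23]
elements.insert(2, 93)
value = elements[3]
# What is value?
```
Trace:
  elements=[30, 9, 22, 20, 23]
  elements=[30, 9, 93, 22, 20, 23]
  elements=[30, 9, 93, 22, 20, 23], value=22

Final answer: 22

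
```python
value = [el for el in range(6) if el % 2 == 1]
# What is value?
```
Trace:
  el=0
  el=1
  el=2
  el=3
  el=4
  el=5
  value=[1, 3, 5]

Final answer: [1, 3, 5]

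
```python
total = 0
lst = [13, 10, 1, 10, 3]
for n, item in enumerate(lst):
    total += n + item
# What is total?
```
Trace:
  total=0
  total=13, n=0, item=13
  total=24, n=1, item=10
  total=27, n=2, item=1
  total=40, n=3, item=10
  total=47, n=4, item=3

Final answer: 47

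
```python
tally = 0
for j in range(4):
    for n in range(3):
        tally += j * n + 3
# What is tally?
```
Trace:
  tally=0
  tally=3, j=0, n=0
  tally=6, j=0, n=1
  tally=9, j=0, n=2
  tally=12, j=1, n=0
  tally=16, j=1, n=1
  tally=21, j=1, n=2
  tally=24, j=2, n=0
  tally=29, j=2, n=1
  tally=36, j=2, n=2
  tally=39, j=3, n=0
  tally=45, j=3, n=1
  tally=54, j=3, n=2

Final answer: 54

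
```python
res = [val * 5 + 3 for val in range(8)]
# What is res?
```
Trace:
  val=0
  val=1
  val=2
  val=3
  val=4
  val=5
  val=6
  val=7
  res=[3, 8, 13, 18, 23, 28, 33, 38]

Final answer: [3, 8, 13, 18, 23, 28, 33, 38]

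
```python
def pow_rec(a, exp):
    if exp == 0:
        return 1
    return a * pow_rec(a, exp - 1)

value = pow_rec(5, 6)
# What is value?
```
Call trace:
pow_rec(a=5, exp=6)
  pow_rec(a=5, exp=5)
    pow_rec(a=5, exp=4)
      pow_rec(a=5, exp=3)
        pow_rec(a=5, exp=2)
          pow_rec(a=5, exp=1)
            pow_rec(a=5, exp=0)
            -> return 1
          -> return 5
        -> return 25
      -> return 125
    -> return 625
  -> return 3125
-> return 15625

Final answer: 15625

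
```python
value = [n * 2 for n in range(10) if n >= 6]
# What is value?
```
Trace:
  n=0
  n=1
  n=2
  n=3
  n=4
  n=5
  n=6
  n=7
  n=8
  n=9
  value=[12, 14, 16, 18]

Final answer: [12, 14, 16, 18]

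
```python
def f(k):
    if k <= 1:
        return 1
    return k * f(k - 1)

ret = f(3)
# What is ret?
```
Call trace:
f(k=3)
  f(k=2)
    f(k=1)
    -> return 1
  -> return 2
-> return 6

Final answer: 6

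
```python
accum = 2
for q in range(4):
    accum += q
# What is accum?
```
Trace:
  accum=2
  accum=2, q=0
  accum=3, q=1
  accum=5, q=2
  accum=8, q=3

Final answer: 8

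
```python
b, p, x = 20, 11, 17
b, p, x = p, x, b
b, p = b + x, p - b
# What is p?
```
Trace:
  b=20, p=11, x=17
  b=11, p=17, x=20
  b=31, p=6, x=20

Final answer: 6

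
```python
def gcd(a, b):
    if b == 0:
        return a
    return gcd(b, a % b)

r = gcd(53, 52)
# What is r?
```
Call trace:
gcd(a=53, b=52)
  gcd(a=52, b=1)
    gcd(a=1, b=0)
    -> return 1
  -> return 1
-> return 1

Final answer: 1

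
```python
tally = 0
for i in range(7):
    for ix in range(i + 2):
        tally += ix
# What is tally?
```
Trace:
  tally=0
  tally=0, i=0, ix=0
  tally=1, i=0, ix=1
  tally=1, i=1, ix=0
  tally=2, i=1, ix=1
  tally=4, i=1, ix=2
  tally=4, i=2, ix=0
  tally=5, i=2, ix=1
  tally=7, i=2, ix=2
  tally=10, i=2, ix=3
  tally=10, i=3, ix=0
  tally=11, i=3, ix=1
  tally=13, i=3, ix=2
  tally=16, i=3, ix=3
  tally=20, i=3, ix=4
  tally=20, i=4, ix=0
  tally=21, i=4, ix=1
  tally=23, i=4, ix=2
  tally=26, i=4, ix=3
  tally=30, i=4, ix=4
  tally=35, i=4, ix=5
  tally=35, i=5, ix=0
  tally=36, i=5, ix=1
  tally=38, i=5, ix=2
  tally=41, i=5, ix=3
  tally=45, i=5, ix=4
  tally=50, i=5, ix=5
  tally=56, i=5, ix=6
  tally=56, i=6, ix=0
  tally=57, i=6, ix=1
  tally=59, i=6, ix=2
  tally=62, i=6, ix=3
  tally=66, i=6, ix=4
  tally=71, i=6, ix=5
  tally=77, i=6, ix=6
  tally=84, i=6, ix=7

Final answer: 84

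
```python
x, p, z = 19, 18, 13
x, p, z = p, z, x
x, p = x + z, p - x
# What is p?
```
Trace:
  x=19, p=18, z=13
  x=18, p=13, z=19
  x=37, p=-5, z=19

Final answer: -5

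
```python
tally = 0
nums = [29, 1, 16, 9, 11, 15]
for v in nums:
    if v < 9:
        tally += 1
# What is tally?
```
Trace:
  tally=0
  tally=0, v=29
  tally=1, v=1
  tally=1, v=16
  tally=1, v=9
  tally=1, v=11
  tally=1, v=15

Final answer: 1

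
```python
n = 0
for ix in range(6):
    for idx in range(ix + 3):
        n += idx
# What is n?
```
Trace:
  n=0
  n=0, ix=0, idx=0
  n=1, ix=0, idx=1
  n=3, ix=0, idx=2
  n=3, ix=1, idx=0
  n=4, ix=1, idx=1
  n=6, ix=1, idx=2
  n=9, ix=1, idx=3
  n=9, ix=2, idx=0
  n=10, ix=2, idx=1
  n=12, ix=2, idx=2
  n=15, ix=2, idx=3
  n=19, ix=2, idx=4
  n=19, ix=3, idx=0
  n=20, ix=3, idx=1
  n=22, ix=3, idx=2
  n=25, ix=3, idx=3
  n=29, ix=3, idx=4
  n=34, ix=3, idx=5
  n=34, ix=4, idx=0
  n=35, ix=4, idx=1
  n=37, ix=4, idx=2
  n=40, ix=4, idx=3
  n=44, ix=4, idx=4
  n=49, ix=4, idx=5
  n=55, ix=4, idx=6
  n=55, ix=5, idx=0
  n=56, ix=5, idx=1
  n=58, ix=5, idx=2
  n=61, ix=5, idx=3
  n=65, ix=5, idx=4
  n=70, ix=5, idx=5
  n=76, ix=5, idx=6
  n=83, ix=5, idx=7

Final answer: 83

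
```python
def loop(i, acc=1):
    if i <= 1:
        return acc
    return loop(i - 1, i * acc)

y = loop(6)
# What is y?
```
Call trace:
loop(i=6, acc=1)
  loop(i=5, acc=6)
    loop(i=4, acc=30)
      loop(i=3, acc=120)
        loop(i=2, acc=360)
          loop(i=1, acc=720)
          -> return 720
        -> return 720
      -> return 720
    -> return 720
  -> return 720
-> return 720

Final answer: 720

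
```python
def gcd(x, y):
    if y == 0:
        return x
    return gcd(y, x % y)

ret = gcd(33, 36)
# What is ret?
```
Call trace:
gcd(x=33, y=36)
  gcd(x=36, y=33)
    gcd(x=33, y=3)
      gcd(x=3, y=0)
      -> return 3
    -> return 3
  -> return 3
-> return 3

Final answer: 3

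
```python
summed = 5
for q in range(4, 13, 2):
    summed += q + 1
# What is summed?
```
Trace:
  summed=5
  summed=10, q=4
  summed=17, q=6
  summed=26, q=8
  summed=37, q=10
  summed=50, q=12

Final answer: 50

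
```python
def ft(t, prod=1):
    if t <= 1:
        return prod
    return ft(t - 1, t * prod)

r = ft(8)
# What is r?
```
Call trace:
ft(t=8, prod=1)
  ft(t=7, prod=8)
    ft(t=6, prod=56)
      ft(t=5, prod=336)
        ft(t=4, prod=1680)
          ft(t=3, prod=6720)
            ft(t=2, prod=20160)
              ft(t=1, prod=40320)
              -> return 40320
            -> return 40320
          -> return 40320
        -> return 40320
      -> return 40320
    -> return 40320
  -> return 40320
-> return 40320

Final answer: 40320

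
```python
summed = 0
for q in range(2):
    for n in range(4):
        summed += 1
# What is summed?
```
Trace:
  summed=0
  summed=1, q=0, n=0
  summed=2, q=0, n=1
  summed=3, q=0, n=2
  summed=4, q=0, n=3
  summed=5, q=1, n=0
  summed=6, q=1, n=1
  summed=7, q=1, n=2
  summed=8, q=1, n=3

Final answer: 8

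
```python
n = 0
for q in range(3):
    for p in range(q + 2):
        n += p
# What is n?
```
Trace:
  n=0
  n=0, q=0, p=0
  n=1, q=0, p=1
  n=1, q=1, p=0
  n=2, q=1, p=1
  n=4, q=1, p=2
  n=4, q=2, p=0
  n=5, q=2, p=1
  n=7, q=2, p=2
  n=10, q=2, p=3

Final answer: 10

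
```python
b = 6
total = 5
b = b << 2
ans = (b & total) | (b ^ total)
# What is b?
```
Trace:
  b=6
  b=6, total=5
  b=24, total=5
  b=24, total=5, ans=29

Final answer: 24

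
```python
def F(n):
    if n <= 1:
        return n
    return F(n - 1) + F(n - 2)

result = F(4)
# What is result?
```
Call trace (a repeated sub-call is expanded the first time; later identical calls just restate its return value):
F(n=4)
  F(n=3)
    F(n=2)
      F(n=1)
      -> return 1
      F(n=0)
      -> return 0
    -> return 1
    F(n=1)
    -> return 1
  -> return 2
  F(n=2) -> return 1  (same call as traced above)
-> return 3

Final answer: 3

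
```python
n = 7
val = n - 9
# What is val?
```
Trace:
  n=7
  n=7, val=-2

Final answer: -2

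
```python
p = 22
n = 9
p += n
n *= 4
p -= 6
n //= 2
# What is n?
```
Trace:
  p=22
  p=22, n=9
  p=31, n=9
  p=31, n=36
  p=25, n=36
  p=25, n=18

Final answer: 18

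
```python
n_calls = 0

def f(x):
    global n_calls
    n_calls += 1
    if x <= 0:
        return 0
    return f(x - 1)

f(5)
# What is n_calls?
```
Call trace:
f(x=5)
  f(x=4)
    f(x=3)
      f(x=2)
        f(x=1)
          f(x=0)
          -> return 0
        -> return 0
      -> return 0
    -> return 0
  -> return 0
-> return 0

n_calls is incremented once per call. f is entered once for each x = 5, 4, 3, 2, 1, 0 (the x <= 0 call returns without recursing), i.e. 5 + 1 calls.
n_calls = 6

Final answer: 6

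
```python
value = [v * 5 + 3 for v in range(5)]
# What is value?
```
Trace:
  v=0
  v=1
  v=2
  v=3
  v=4
  value=[3, 8, 13, 18, 23]

Final answer: [3, 8, 13, 18, 23]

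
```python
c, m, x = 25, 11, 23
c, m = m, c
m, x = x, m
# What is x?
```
Trace:
  c=25, m=11, x=23
  c=11, m=25, x=23
  c=11, m=23, x=25

Final answer: 25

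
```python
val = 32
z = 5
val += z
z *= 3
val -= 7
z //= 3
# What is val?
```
Trace:
  val=32
  val=32, z=5
  val=37, z=5
  val=37, z=15
  val=30, z=15
  val=30, z=5

Final answer: 30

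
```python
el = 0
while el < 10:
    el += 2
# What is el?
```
Trace:
  el=0
  el=2
  el=4
  el=6
  el=8
  el=10

Final answer: 10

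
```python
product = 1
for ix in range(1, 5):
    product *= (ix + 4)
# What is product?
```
Trace:
  product=1
  product=5, ix=1
  product=30, ix=2
  product=210, ix=3
  product=1680, ix=4

Final answer: 1680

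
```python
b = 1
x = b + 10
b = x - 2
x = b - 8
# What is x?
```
Trace:
  b=1
  b=1, x=11
  b=9, x=11
  b=9, x=1

Final answer: 1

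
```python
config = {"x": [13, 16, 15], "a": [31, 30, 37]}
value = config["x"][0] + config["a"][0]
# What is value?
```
Trace:
  config={'x': [13, 16, 15], 'a': [31, 30, 37]}
  config={'x': [13, 16, 15], 'a': [31, 30, 37]}, value=44

Final answer: 44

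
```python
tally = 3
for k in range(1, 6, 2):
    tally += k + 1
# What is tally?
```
Trace:
  tally=3
  tally=5, k=1
  tally=9, k=3
  tally=15, k=5

Final answer: 15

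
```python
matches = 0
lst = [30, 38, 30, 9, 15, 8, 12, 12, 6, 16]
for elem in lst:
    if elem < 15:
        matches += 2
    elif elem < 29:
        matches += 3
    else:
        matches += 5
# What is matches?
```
Trace:
  matches=0
  matches=5, elem=30
  matches=10, elem=38
  matches=15, elem=30
  matches=17, elem=9
  matches=20, elem=15
  matches=22, elem=8
  matches=24, elem=12
  matches=26, elem=12
  matches=28, elem=6
  matches=31, elem=16

Final answer: 31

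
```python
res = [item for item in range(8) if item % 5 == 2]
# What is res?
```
Trace:
  item=0
  item=1
  item=2
  item=3
  item=4
  item=5
  item=6
  item=7
  res=[2, 7]

Final answer: [2, 7]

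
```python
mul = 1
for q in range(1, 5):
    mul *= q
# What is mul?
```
Trace:
  mul=1
  mul=1, q=1
  mul=2, q=2
  mul=6, q=3
  mul=24, q=4

Final answer: 24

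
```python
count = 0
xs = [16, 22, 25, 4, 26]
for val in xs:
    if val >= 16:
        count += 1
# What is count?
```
Trace:
  count=0
  count=1, val=16
  count=2, val=22
  count=3, val=25
  count=3, val=4
  count=4, val=26

Final answer: 4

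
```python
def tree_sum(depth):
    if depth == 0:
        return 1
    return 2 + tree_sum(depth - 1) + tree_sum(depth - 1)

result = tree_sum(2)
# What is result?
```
Call trace (a repeated sub-call is expanded the first time; later identical calls just restate its return value):
tree_sum(depth=2)
  tree_sum(depth=1)
    tree_sum(depth=0)
    -> return 1
    tree_sum(depth=0)
    -> return 1
  -> return 4
  tree_sum(depth=1) -> return 4  (same call as traced above)
-> return 10

Final answer: 10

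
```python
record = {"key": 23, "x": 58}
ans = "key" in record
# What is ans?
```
Trace:
  record={'key': 23, 'x': 58}
  record={'key': 23, 'x': 58}, ans=True

Final answer: True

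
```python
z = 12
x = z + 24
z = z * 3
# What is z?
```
Trace:
  z=12
  z=12, x=36
  z=36, x=36

Final answer: 36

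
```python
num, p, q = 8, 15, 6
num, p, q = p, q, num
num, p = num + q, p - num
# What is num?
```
Trace:
  num=8, p=15, q=6
  num=15, p=6, q=8
  num=23, p=-9, q=8

Final answer: 23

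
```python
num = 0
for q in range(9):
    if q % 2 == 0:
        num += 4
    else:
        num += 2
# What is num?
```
Trace:
  num=0
  num=4, q=0
  num=6, q=1
  num=10, q=2
  num=12, q=3
  num=16, q=4
  num=18, q=5
  num=22, q=6
  num=24, q=7
  num=28, q=8

Final answer: 28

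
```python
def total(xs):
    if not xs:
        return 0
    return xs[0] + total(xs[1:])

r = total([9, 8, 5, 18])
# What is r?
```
Call trace:
total(xs=[9, 8, 5, 18])
  total(xs=[8, 5, 18])
    total(xs=[5, 18])
      total(xs=[18])
        total(xs=[])
        -> return 0
      -> return 18
    -> return 23
  -> return 31
-> return 40

Final answer: 40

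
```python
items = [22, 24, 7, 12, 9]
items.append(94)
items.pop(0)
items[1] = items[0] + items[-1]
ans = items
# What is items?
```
Trace:
  items=[22, 24, 7, 12, 9]
  items=[22, 24, 7, 12, 9, 94]
  items=[24, 7, 12, 9, 94]
  items=[24, 118, 12, 9, 94]
  items=[24, 118, 12, 9, 94], ans=[24, 118, 12, 9, 94]

Final answer: [24, 118, 12, 9, 94]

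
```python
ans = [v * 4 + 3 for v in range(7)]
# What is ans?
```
Trace:
  v=0
  v=1
  v=2
  v=3
  v=4
  v=5
  v=6
  ans=[3, 7, 11, 15, 19, 23, 27]

Final answer: [3, 7, 11, 15, 19, 23, 27]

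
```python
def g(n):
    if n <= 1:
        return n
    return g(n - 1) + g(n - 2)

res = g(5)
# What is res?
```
Call trace (a repeated sub-call is expanded the first time; later identical calls just restate its return value):
g(n=5)
  g(n=4)
    g(n=3)
      g(n=2)
        g(n=1)
        -> return 1
        g(n=0)
        -> return 0
      -> return 1
      g(n=1)
      -> return 1
    -> return 2
    g(n=2) -> return 1  (same call as traced above)
  -> return 3
  g(n=3) -> return 2  (same call as traced above)
-> return 5

Final answer: 5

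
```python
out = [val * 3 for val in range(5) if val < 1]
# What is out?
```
Trace:
  val=0
  val=1
  val=2
  val=3
  val=4
  out=[0]

Final answer: [0]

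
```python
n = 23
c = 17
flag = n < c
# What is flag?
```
Trace:
  n=23
  n=23, c=17
  n=23, c=17, flag=False

Final answer: False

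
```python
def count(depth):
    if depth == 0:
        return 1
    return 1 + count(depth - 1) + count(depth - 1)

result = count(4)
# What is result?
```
Call trace (a repeated sub-call is expanded the first time; later identical calls just restate its return value):
count(depth=4)
  count(depth=3)
    count(depth=2)
      count(depth=1)
        count(depth=0)
        -> return 1
        count(depth=0)
        -> return 1
      -> return 3
      count(depth=1) -> return 3  (same call as traced above)
    -> return 7
    count(depth=2) -> return 7  (same call as traced above)
  -> return 15
  count(depth=3) -> return 15  (same call as traced above)
-> return 31

Final answer: 31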